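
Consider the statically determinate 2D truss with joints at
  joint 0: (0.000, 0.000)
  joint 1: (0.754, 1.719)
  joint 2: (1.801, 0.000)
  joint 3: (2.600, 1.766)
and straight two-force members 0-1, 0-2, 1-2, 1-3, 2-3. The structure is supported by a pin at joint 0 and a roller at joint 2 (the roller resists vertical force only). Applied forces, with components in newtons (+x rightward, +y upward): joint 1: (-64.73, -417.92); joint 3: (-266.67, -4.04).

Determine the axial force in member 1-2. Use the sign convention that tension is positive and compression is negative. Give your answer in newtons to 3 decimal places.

N=4 nodes, M=5 members, R=3 reactions → 2N=8, M+R=8
member 0 (0-1): L=1.8771, (cx,cy)=(0.4017,0.9158)
member 1 (0-2): L=1.8010, (cx,cy)=(1.0000,0.0000)
member 2 (1-2): L=2.0128, (cx,cy)=(0.5202,-0.8541)
member 3 (1-3): L=1.8466, (cx,cy)=(0.9997,0.0255)
member 4 (2-3): L=1.9383, (cx,cy)=(0.4122,0.9111)
solve A·x = −loads:
  F[0-1] = -616.3430 N (compression)
  F[0-2] = -83.8243 N (compression)
  F[1-2] = +163.5630 N (tension)
  F[1-3] = -268.0153 N (compression)
  F[2-3] = +3.0530 N (tension)
  Rx@0 = +331.4000 N
  Ry@0 = +564.4333 N
  Ry@2 = -142.4733 N

163.563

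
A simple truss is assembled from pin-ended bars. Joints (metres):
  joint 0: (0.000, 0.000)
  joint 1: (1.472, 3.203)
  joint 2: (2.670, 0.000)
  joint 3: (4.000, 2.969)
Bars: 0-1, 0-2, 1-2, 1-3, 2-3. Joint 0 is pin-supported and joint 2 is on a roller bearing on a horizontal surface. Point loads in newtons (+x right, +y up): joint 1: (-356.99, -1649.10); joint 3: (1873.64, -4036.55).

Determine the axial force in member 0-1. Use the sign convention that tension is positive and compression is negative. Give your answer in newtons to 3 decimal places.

3220.187

N=4 nodes, M=5 members, R=3 reactions → 2N=8, M+R=8
member 0 (0-1): L=3.5251, (cx,cy)=(0.4176,0.9086)
member 1 (0-2): L=2.6700, (cx,cy)=(1.0000,0.0000)
member 2 (1-2): L=3.4197, (cx,cy)=(0.3503,-0.9366)
member 3 (1-3): L=2.5388, (cx,cy)=(0.9957,-0.0922)
member 4 (2-3): L=3.2533, (cx,cy)=(0.4088,0.9126)
solve A·x = −loads:
  F[0-1] = +3220.1874 N (tension)
  F[0-2] = +171.9562 N (tension)
  F[1-2] = -5234.0073 N (compression)
  F[1-3] = +3550.3853 N (tension)
  F[2-3] = -4064.4839 N (compression)
  Rx@0 = -1516.6500 N
  Ry@0 = -2925.9880 N
  Ry@2 = +8611.6380 N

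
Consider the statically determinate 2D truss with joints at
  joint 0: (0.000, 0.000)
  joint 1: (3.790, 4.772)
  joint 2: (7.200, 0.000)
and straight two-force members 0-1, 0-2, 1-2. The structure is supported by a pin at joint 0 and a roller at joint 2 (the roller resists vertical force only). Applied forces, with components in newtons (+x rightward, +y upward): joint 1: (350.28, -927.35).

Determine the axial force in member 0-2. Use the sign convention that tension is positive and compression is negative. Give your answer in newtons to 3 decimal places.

N=3 nodes, M=3 members, R=3 reactions → 2N=6, M+R=6
member 0 (0-1): L=6.0939, (cx,cy)=(0.6219,0.7831)
member 1 (0-2): L=7.2000, (cx,cy)=(1.0000,0.0000)
member 2 (1-2): L=5.8652, (cx,cy)=(0.5814,-0.8136)
solve A·x = −loads:
  F[0-1] = -264.4011 N (compression)
  F[0-2] = +514.7189 N (tension)
  F[1-2] = -885.3102 N (compression)
  Rx@0 = -350.2800 N
  Ry@0 = +207.0455 N
  Ry@2 = +720.3045 N

514.719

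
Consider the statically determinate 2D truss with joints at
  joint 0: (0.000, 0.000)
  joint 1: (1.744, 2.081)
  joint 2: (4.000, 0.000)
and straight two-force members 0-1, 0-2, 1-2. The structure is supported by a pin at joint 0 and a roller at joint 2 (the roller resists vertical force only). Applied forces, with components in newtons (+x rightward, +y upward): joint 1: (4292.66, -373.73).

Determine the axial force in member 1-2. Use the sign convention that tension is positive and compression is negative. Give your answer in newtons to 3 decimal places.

-3534.103

N=3 nodes, M=3 members, R=3 reactions → 2N=6, M+R=6
member 0 (0-1): L=2.7152, (cx,cy)=(0.6423,0.7664)
member 1 (0-2): L=4.0000, (cx,cy)=(1.0000,0.0000)
member 2 (1-2): L=3.0692, (cx,cy)=(0.7350,-0.6780)
solve A·x = −loads:
  F[0-1] = +2638.7977 N (tension)
  F[0-2] = +2597.7094 N (tension)
  F[1-2] = -3534.1026 N (compression)
  Rx@0 = -4292.6600 N
  Ry@0 = -2022.4726 N
  Ry@2 = +2396.2026 N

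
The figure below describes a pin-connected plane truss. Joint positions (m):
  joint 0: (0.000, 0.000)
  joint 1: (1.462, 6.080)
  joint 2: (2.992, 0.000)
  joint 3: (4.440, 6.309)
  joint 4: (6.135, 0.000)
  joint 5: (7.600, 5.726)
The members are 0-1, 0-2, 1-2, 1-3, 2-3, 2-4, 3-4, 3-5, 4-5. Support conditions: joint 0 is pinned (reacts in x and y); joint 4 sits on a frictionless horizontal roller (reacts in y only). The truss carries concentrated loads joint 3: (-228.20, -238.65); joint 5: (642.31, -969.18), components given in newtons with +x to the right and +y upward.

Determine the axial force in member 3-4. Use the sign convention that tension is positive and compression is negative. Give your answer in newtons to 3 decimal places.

N=6 nodes, M=9 members, R=3 reactions → 2N=12, M+R=12
member 0 (0-1): L=6.2533, (cx,cy)=(0.2338,0.9723)
member 1 (0-2): L=2.9920, (cx,cy)=(1.0000,0.0000)
member 2 (1-2): L=6.2696, (cx,cy)=(0.2440,-0.9698)
member 3 (1-3): L=2.9868, (cx,cy)=(0.9971,0.0767)
member 4 (2-3): L=6.4730, (cx,cy)=(0.2237,0.9747)
member 5 (2-4): L=3.1430, (cx,cy)=(1.0000,0.0000)
member 6 (3-4): L=6.5327, (cx,cy)=(0.2595,-0.9658)
member 7 (3-5): L=3.2133, (cx,cy)=(0.9834,-0.1814)
member 8 (4-5): L=5.9104, (cx,cy)=(0.2479,0.9688)
solve A·x = −loads:
  F[0-1] = +545.4326 N (tension)
  F[0-2] = +286.5899 N (tension)
  F[1-2] = -526.5489 N (compression)
  F[1-3] = +256.7731 N (tension)
  F[2-3] = +523.9057 N (tension)
  F[2-4] = +40.8965 N (tension)
  F[3-4] = -958.6434 N (compression)
  F[3-5] = +864.4935 N (tension)
  F[4-5] = -838.4995 N (compression)
  Rx@0 = -414.1100 N
  Ry@0 = -530.3163 N
  Ry@4 = +1738.1463 N

-958.643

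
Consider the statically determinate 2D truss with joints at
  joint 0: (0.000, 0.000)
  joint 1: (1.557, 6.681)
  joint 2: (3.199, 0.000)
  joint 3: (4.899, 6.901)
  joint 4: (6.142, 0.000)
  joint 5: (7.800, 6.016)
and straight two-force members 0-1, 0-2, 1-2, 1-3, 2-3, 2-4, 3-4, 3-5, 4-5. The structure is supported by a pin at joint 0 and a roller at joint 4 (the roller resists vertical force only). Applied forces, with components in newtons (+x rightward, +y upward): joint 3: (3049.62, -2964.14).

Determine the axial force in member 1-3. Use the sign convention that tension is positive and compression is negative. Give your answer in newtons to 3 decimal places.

N=6 nodes, M=9 members, R=3 reactions → 2N=12, M+R=12
member 0 (0-1): L=6.8600, (cx,cy)=(0.2270,0.9739)
member 1 (0-2): L=3.1990, (cx,cy)=(1.0000,0.0000)
member 2 (1-2): L=6.8798, (cx,cy)=(0.2387,-0.9711)
member 3 (1-3): L=3.3492, (cx,cy)=(0.9978,0.0657)
member 4 (2-3): L=7.1073, (cx,cy)=(0.2392,0.9710)
member 5 (2-4): L=2.9430, (cx,cy)=(1.0000,0.0000)
member 6 (3-4): L=7.0121, (cx,cy)=(0.1773,-0.9842)
member 7 (3-5): L=3.0330, (cx,cy)=(0.9565,-0.2918)
member 8 (4-5): L=6.2403, (cx,cy)=(0.2657,0.9641)
solve A·x = −loads:
  F[0-1] = +2902.3481 N (tension)
  F[0-2] = +2390.8829 N (tension)
  F[1-2] = -2820.4352 N (compression)
  F[1-3] = +1334.7703 N (tension)
  F[2-3] = +2820.8079 N (tension)
  F[2-4] = +1043.0220 N (tension)
  F[3-4] = -5883.9282 N (compression)
  F[3-5] = +0.0000 N (tension)
  F[4-5] = -0.0000 N (compression)
  Rx@0 = -3049.6200 N
  Ry@0 = -2826.6040 N
  Ry@4 = +5790.7440 N

1334.770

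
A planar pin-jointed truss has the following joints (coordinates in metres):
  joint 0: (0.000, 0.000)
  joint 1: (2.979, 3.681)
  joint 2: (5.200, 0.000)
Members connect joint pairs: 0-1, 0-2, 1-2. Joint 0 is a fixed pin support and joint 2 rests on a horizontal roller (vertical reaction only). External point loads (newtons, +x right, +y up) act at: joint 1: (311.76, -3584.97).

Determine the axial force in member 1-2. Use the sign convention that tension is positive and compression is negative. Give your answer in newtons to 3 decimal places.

-2656.408

N=3 nodes, M=3 members, R=3 reactions → 2N=6, M+R=6
member 0 (0-1): L=4.7354, (cx,cy)=(0.6291,0.7773)
member 1 (0-2): L=5.2000, (cx,cy)=(1.0000,0.0000)
member 2 (1-2): L=4.2991, (cx,cy)=(0.5166,-0.8562)
solve A·x = −loads:
  F[0-1] = -1685.8992 N (compression)
  F[0-2] = +1372.3404 N (tension)
  F[1-2] = -2656.4085 N (compression)
  Rx@0 = -311.7600 N
  Ry@0 = +1310.5057 N
  Ry@2 = +2274.4643 N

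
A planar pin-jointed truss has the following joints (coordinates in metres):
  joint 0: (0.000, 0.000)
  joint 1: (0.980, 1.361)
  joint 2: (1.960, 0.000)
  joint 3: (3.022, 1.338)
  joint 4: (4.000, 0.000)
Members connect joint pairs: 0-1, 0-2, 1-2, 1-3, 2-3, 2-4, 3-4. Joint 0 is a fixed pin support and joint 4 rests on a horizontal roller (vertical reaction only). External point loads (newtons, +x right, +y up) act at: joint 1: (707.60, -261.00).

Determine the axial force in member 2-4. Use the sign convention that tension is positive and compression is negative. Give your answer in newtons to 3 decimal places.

N=5 nodes, M=7 members, R=3 reactions → 2N=10, M+R=10
member 0 (0-1): L=1.6771, (cx,cy)=(0.5843,0.8115)
member 1 (0-2): L=1.9600, (cx,cy)=(1.0000,0.0000)
member 2 (1-2): L=1.6771, (cx,cy)=(0.5843,-0.8115)
member 3 (1-3): L=2.0421, (cx,cy)=(0.9999,-0.0113)
member 4 (2-3): L=1.7082, (cx,cy)=(0.6217,0.7833)
member 5 (2-4): L=2.0400, (cx,cy)=(1.0000,0.0000)
member 6 (3-4): L=1.6573, (cx,cy)=(0.5901,-0.8073)
solve A·x = −loads:
  F[0-1] = +53.8574 N (tension)
  F[0-2] = +676.1292 N (tension)
  F[1-2] = -369.0884 N (compression)
  F[1-3] = -460.4867 N (compression)
  F[2-3] = +382.4003 N (tension)
  F[2-4] = +222.7222 N (tension)
  F[3-4] = -377.4267 N (compression)
  Rx@0 = -707.6000 N
  Ry@0 = -43.7059 N
  Ry@4 = +304.7059 N

222.722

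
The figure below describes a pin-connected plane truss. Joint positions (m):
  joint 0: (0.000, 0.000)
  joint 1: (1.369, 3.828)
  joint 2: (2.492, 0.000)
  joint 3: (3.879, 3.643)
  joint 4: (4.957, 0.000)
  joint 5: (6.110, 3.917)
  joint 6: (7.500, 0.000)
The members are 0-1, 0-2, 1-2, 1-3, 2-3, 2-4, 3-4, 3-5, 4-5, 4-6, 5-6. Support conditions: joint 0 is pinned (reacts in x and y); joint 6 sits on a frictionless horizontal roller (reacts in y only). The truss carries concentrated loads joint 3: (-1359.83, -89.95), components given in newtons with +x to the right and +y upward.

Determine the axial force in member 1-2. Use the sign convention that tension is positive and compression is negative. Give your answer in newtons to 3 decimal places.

769.587

N=7 nodes, M=11 members, R=3 reactions → 2N=14, M+R=14
member 0 (0-1): L=4.0654, (cx,cy)=(0.3367,0.9416)
member 1 (0-2): L=2.4920, (cx,cy)=(1.0000,0.0000)
member 2 (1-2): L=3.9893, (cx,cy)=(0.2815,-0.9596)
member 3 (1-3): L=2.5168, (cx,cy)=(0.9973,-0.0735)
member 4 (2-3): L=3.8981, (cx,cy)=(0.3558,0.9346)
member 5 (2-4): L=2.4650, (cx,cy)=(1.0000,0.0000)
member 6 (3-4): L=3.7991, (cx,cy)=(0.2837,-0.9589)
member 7 (3-5): L=2.2478, (cx,cy)=(0.9925,0.1219)
member 8 (4-5): L=4.0832, (cx,cy)=(0.2824,0.9593)
member 9 (4-6): L=2.5430, (cx,cy)=(1.0000,0.0000)
member 10 (5-6): L=4.1563, (cx,cy)=(0.3344,-0.9424)
solve A·x = −loads:
  F[0-1] = -747.6049 N (compression)
  F[0-2] = -1108.0804 N (compression)
  F[1-2] = +769.5868 N (tension)
  F[1-3] = -469.6598 N (compression)
  F[2-3] = -790.1770 N (compression)
  F[2-4] = -610.2847 N (compression)
  F[3-4] = +693.2795 N (tension)
  F[3-5] = +416.6756 N (tension)
  F[4-5] = -692.9874 N (compression)
  F[4-6] = -217.8835 N (compression)
  F[5-6] = +651.5061 N (tension)
  Rx@0 = +1359.8300 N
  Ry@0 = +703.9426 N
  Ry@6 = -613.9926 N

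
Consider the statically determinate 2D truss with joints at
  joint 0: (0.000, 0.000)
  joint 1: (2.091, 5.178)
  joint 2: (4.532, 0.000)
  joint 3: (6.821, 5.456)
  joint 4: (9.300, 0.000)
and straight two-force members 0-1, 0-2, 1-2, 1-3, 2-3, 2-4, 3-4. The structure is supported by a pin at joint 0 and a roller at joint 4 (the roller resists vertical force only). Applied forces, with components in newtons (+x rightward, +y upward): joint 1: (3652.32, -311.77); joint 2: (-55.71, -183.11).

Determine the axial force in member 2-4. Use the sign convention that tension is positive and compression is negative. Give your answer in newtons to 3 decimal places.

996.347

N=5 nodes, M=7 members, R=3 reactions → 2N=10, M+R=10
member 0 (0-1): L=5.5843, (cx,cy)=(0.3744,0.9272)
member 1 (0-2): L=4.5320, (cx,cy)=(1.0000,0.0000)
member 2 (1-2): L=5.7245, (cx,cy)=(0.4264,-0.9045)
member 3 (1-3): L=4.7382, (cx,cy)=(0.9983,0.0587)
member 4 (2-3): L=5.9167, (cx,cy)=(0.3869,0.9221)
member 5 (2-4): L=4.7680, (cx,cy)=(1.0000,0.0000)
member 6 (3-4): L=5.9928, (cx,cy)=(0.4137,-0.9104)
solve A·x = −loads:
  F[0-1] = +1831.1879 N (tension)
  F[0-2] = +2910.9303 N (tension)
  F[1-2] = -2349.5249 N (compression)
  F[1-3] = -1968.1675 N (compression)
  F[2-3] = +2503.2417 N (tension)
  F[2-4] = +996.3468 N (tension)
  F[3-4] = -2408.5858 N (compression)
  Rx@0 = -3596.6100 N
  Ry@0 = -1697.9672 N
  Ry@4 = +2192.8472 N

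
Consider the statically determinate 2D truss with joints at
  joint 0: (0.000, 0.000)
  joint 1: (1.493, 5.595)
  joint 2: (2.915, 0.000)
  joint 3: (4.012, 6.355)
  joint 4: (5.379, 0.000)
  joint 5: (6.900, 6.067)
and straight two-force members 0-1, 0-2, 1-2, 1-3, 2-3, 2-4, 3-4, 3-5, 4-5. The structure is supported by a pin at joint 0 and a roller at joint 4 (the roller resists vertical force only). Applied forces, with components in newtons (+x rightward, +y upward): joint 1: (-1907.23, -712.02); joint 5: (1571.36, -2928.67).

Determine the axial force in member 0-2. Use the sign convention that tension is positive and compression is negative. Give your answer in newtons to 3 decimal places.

N=6 nodes, M=9 members, R=3 reactions → 2N=12, M+R=12
member 0 (0-1): L=5.7908, (cx,cy)=(0.2578,0.9662)
member 1 (0-2): L=2.9150, (cx,cy)=(1.0000,0.0000)
member 2 (1-2): L=5.7729, (cx,cy)=(0.2463,-0.9692)
member 3 (1-3): L=2.6312, (cx,cy)=(0.9574,0.2888)
member 4 (2-3): L=6.4490, (cx,cy)=(0.1701,0.9854)
member 5 (2-4): L=2.4640, (cx,cy)=(1.0000,0.0000)
member 6 (3-4): L=6.5004, (cx,cy)=(0.2103,-0.9776)
member 7 (3-5): L=2.9023, (cx,cy)=(0.9951,-0.0992)
member 8 (4-5): L=6.2548, (cx,cy)=(0.2432,0.9700)
solve A·x = −loads:
  F[0-1] = +105.8440 N (tension)
  F[0-2] = -363.1591 N (compression)
  F[1-2] = -221.0124 N (compression)
  F[1-3] = +2077.5132 N (tension)
  F[2-3] = +217.3704 N (tension)
  F[2-4] = -454.5755 N (compression)
  F[3-4] = -1062.3535 N (compression)
  F[3-5] = +2260.5009 N (tension)
  F[4-5] = -2788.0492 N (compression)
  Rx@0 = +335.8700 N
  Ry@0 = -102.2656 N
  Ry@4 = +3742.9556 N

-363.159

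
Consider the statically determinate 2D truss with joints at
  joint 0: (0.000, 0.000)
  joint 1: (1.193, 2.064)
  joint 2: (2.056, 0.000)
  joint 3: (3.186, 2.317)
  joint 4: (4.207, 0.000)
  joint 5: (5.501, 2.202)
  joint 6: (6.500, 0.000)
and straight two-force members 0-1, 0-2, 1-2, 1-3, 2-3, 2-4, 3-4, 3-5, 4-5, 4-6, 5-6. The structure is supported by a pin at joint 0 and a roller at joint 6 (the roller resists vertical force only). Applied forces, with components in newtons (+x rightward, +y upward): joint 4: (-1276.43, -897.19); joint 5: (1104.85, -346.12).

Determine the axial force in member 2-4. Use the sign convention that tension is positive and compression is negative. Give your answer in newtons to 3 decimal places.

N=7 nodes, M=11 members, R=3 reactions → 2N=14, M+R=14
member 0 (0-1): L=2.3840, (cx,cy)=(0.5004,0.8658)
member 1 (0-2): L=2.0560, (cx,cy)=(1.0000,0.0000)
member 2 (1-2): L=2.2372, (cx,cy)=(0.3858,-0.9226)
member 3 (1-3): L=2.0090, (cx,cy)=(0.9920,0.1259)
member 4 (2-3): L=2.5779, (cx,cy)=(0.4383,0.8988)
member 5 (2-4): L=2.1510, (cx,cy)=(1.0000,0.0000)
member 6 (3-4): L=2.5320, (cx,cy)=(0.4032,-0.9151)
member 7 (3-5): L=2.3179, (cx,cy)=(0.9988,-0.0496)
member 8 (4-5): L=2.5541, (cx,cy)=(0.5066,0.8622)
member 9 (4-6): L=2.2930, (cx,cy)=(1.0000,0.0000)
member 10 (5-6): L=2.4180, (cx,cy)=(0.4131,-0.9107)
solve A·x = −loads:
  F[0-1] = +5.3041 N (tension)
  F[0-2] = -174.2343 N (compression)
  F[1-2] = -4.3797 N (compression)
  F[1-3] = +4.3787 N (tension)
  F[2-3] = +4.4957 N (tension)
  F[2-4] = -177.8945 N (compression)
  F[3-4] = -5.4810 N (compression)
  F[3-5] = +8.5352 N (tension)
  F[4-5] = +1046.4534 N (tension)
  F[4-6] = +566.1464 N (tension)
  F[5-6] = -1370.3217 N (compression)
  Rx@0 = +171.5800 N
  Ry@0 = -4.5922 N
  Ry@6 = +1247.9022 N

-177.894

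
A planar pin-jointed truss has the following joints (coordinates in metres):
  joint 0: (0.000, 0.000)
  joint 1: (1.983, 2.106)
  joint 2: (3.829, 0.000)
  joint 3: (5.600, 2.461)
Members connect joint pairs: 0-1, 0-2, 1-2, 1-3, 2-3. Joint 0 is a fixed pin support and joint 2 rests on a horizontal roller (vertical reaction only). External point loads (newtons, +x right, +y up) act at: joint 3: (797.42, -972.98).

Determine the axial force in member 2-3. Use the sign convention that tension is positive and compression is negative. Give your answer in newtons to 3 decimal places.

-1393.578

N=4 nodes, M=5 members, R=3 reactions → 2N=8, M+R=8
member 0 (0-1): L=2.8927, (cx,cy)=(0.6855,0.7280)
member 1 (0-2): L=3.8290, (cx,cy)=(1.0000,0.0000)
member 2 (1-2): L=2.8005, (cx,cy)=(0.6592,-0.7520)
member 3 (1-3): L=3.6344, (cx,cy)=(0.9952,0.0977)
member 4 (2-3): L=3.0320, (cx,cy)=(0.5841,0.8117)
solve A·x = −loads:
  F[0-1] = +1322.0953 N (tension)
  F[0-2] = -108.9113 N (compression)
  F[1-2] = -1069.6682 N (compression)
  F[1-3] = +1619.1583 N (tension)
  F[2-3] = -1393.5777 N (compression)
  Rx@0 = -797.4200 N
  Ry@0 = -962.5485 N
  Ry@2 = +1935.5285 N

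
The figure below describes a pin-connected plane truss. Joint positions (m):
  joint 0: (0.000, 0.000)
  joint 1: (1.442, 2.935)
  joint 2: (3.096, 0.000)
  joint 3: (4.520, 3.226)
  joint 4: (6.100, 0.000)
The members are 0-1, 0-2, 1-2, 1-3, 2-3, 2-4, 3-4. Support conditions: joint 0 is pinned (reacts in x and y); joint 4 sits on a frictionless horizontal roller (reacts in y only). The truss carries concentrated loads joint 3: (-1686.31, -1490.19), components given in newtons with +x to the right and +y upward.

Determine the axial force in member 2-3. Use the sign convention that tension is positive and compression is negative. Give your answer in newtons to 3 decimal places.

-1264.494

N=5 nodes, M=7 members, R=3 reactions → 2N=10, M+R=10
member 0 (0-1): L=3.2701, (cx,cy)=(0.4410,0.8975)
member 1 (0-2): L=3.0960, (cx,cy)=(1.0000,0.0000)
member 2 (1-2): L=3.3690, (cx,cy)=(0.4910,-0.8712)
member 3 (1-3): L=3.0917, (cx,cy)=(0.9956,0.0941)
member 4 (2-3): L=3.5263, (cx,cy)=(0.4038,0.9148)
member 5 (2-4): L=3.0040, (cx,cy)=(1.0000,0.0000)
member 6 (3-4): L=3.5921, (cx,cy)=(0.4398,-0.8981)
solve A·x = −loads:
  F[0-1] = -1423.6856 N (compression)
  F[0-2] = -1058.5154 N (compression)
  F[1-2] = +1327.8518 N (tension)
  F[1-3] = -1285.4120 N (compression)
  F[2-3] = -1264.4943 N (compression)
  F[2-4] = +104.0259 N (tension)
  F[3-4] = -236.5036 N (compression)
  Rx@0 = +1686.3100 N
  Ry@0 = +1277.7928 N
  Ry@4 = +212.3972 N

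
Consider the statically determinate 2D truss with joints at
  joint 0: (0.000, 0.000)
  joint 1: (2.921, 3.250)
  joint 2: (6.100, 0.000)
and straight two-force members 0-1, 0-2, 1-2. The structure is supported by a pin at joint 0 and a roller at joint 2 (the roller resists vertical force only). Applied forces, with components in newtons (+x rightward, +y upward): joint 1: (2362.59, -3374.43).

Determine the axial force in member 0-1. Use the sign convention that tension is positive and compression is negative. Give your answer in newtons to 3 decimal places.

-672.026

N=3 nodes, M=3 members, R=3 reactions → 2N=6, M+R=6
member 0 (0-1): L=4.3698, (cx,cy)=(0.6685,0.7437)
member 1 (0-2): L=6.1000, (cx,cy)=(1.0000,0.0000)
member 2 (1-2): L=4.5463, (cx,cy)=(0.6993,-0.7149)
solve A·x = −loads:
  F[0-1] = -672.0262 N (compression)
  F[0-2] = +2811.8119 N (tension)
  F[1-2] = -4021.1534 N (compression)
  Rx@0 = -2362.5900 N
  Ry@0 = +499.8189 N
  Ry@2 = +2874.6111 N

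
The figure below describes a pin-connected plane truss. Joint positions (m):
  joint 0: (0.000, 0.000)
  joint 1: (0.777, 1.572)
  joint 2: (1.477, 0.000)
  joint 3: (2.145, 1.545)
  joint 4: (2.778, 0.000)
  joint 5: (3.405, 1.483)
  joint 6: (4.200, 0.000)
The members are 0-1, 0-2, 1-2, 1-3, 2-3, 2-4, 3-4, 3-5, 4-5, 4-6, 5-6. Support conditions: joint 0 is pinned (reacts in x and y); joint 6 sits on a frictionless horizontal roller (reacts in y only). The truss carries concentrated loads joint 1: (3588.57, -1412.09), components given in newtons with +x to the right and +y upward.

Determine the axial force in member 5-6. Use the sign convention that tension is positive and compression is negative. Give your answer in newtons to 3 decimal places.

N=7 nodes, M=11 members, R=3 reactions → 2N=14, M+R=14
member 0 (0-1): L=1.7535, (cx,cy)=(0.4431,0.8965)
member 1 (0-2): L=1.4770, (cx,cy)=(1.0000,0.0000)
member 2 (1-2): L=1.7208, (cx,cy)=(0.4068,-0.9135)
member 3 (1-3): L=1.3683, (cx,cy)=(0.9998,-0.0197)
member 4 (2-3): L=1.6832, (cx,cy)=(0.3969,0.9179)
member 5 (2-4): L=1.3010, (cx,cy)=(1.0000,0.0000)
member 6 (3-4): L=1.6696, (cx,cy)=(0.3791,-0.9253)
member 7 (3-5): L=1.2615, (cx,cy)=(0.9988,-0.0491)
member 8 (4-5): L=1.6101, (cx,cy)=(0.3894,0.9211)
member 9 (4-6): L=1.4220, (cx,cy)=(1.0000,0.0000)
member 10 (5-6): L=1.6827, (cx,cy)=(0.4725,-0.8813)
solve A·x = −loads:
  F[0-1] = +214.5046 N (tension)
  F[0-2] = +3493.5224 N (tension)
  F[1-2] = -1695.6868 N (compression)
  F[1-3] = -2804.2878 N (compression)
  F[2-3] = +1687.6382 N (tension)
  F[2-4] = +2133.9907 N (tension)
  F[3-4] = -1653.6845 N (compression)
  F[3-5] = -1508.8650 N (compression)
  F[4-5] = +1661.3778 N (tension)
  F[4-6] = +860.0727 N (tension)
  F[5-6] = -1820.3799 N (compression)
  Rx@0 = -3588.5700 N
  Ry@0 = -192.2971 N
  Ry@6 = +1604.3871 N

-1820.380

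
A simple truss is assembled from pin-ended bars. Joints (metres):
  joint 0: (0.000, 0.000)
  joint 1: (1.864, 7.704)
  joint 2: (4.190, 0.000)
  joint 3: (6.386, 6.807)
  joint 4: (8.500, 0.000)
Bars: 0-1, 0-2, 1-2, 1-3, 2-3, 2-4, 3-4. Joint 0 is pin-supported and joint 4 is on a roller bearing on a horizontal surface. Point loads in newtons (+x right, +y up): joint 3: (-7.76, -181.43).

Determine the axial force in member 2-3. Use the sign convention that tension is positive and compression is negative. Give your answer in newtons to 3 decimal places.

-60.133

N=5 nodes, M=7 members, R=3 reactions → 2N=10, M+R=10
member 0 (0-1): L=7.9263, (cx,cy)=(0.2352,0.9720)
member 1 (0-2): L=4.1900, (cx,cy)=(1.0000,0.0000)
member 2 (1-2): L=8.0475, (cx,cy)=(0.2890,-0.9573)
member 3 (1-3): L=4.6101, (cx,cy)=(0.9809,-0.1946)
member 4 (2-3): L=7.1525, (cx,cy)=(0.3070,0.9517)
member 5 (2-4): L=4.3100, (cx,cy)=(1.0000,0.0000)
member 6 (3-4): L=7.1277, (cx,cy)=(0.2966,-0.9550)
solve A·x = −loads:
  F[0-1] = -52.8184 N (compression)
  F[0-2] = +4.6611 N (tension)
  F[1-2] = +59.7799 N (tension)
  F[1-3] = -30.2783 N (compression)
  F[2-3] = -60.1328 N (compression)
  F[2-4] = +40.4020 N (tension)
  F[3-4] = -136.2222 N (compression)
  Rx@0 = +7.7600 N
  Ry@0 = +51.3371 N
  Ry@4 = +130.0929 N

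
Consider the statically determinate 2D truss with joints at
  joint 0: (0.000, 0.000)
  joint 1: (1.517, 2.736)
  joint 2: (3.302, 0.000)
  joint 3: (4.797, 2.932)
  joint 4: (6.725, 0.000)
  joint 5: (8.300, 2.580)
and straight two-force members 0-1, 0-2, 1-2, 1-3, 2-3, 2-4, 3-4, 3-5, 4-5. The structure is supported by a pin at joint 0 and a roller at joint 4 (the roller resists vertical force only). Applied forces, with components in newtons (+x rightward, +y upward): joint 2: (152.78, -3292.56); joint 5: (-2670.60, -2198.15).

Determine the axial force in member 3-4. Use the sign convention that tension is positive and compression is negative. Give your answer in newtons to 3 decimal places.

-1174.223

N=6 nodes, M=9 members, R=3 reactions → 2N=12, M+R=12
member 0 (0-1): L=3.1284, (cx,cy)=(0.4849,0.8746)
member 1 (0-2): L=3.3020, (cx,cy)=(1.0000,0.0000)
member 2 (1-2): L=3.2668, (cx,cy)=(0.5464,-0.8375)
member 3 (1-3): L=3.2859, (cx,cy)=(0.9982,0.0596)
member 4 (2-3): L=3.2911, (cx,cy)=(0.4542,0.8909)
member 5 (2-4): L=3.4230, (cx,cy)=(1.0000,0.0000)
member 6 (3-4): L=3.5091, (cx,cy)=(0.5494,-0.8355)
member 7 (3-5): L=3.5206, (cx,cy)=(0.9950,-0.1000)
member 8 (4-5): L=3.0228, (cx,cy)=(0.5210,0.8535)
solve A·x = −loads:
  F[0-1] = -2499.1305 N (compression)
  F[0-2] = -1305.9667 N (compression)
  F[1-2] = +2428.5290 N (tension)
  F[1-3] = -2543.3494 N (compression)
  F[2-3] = +1412.7914 N (tension)
  F[2-4] = -773.5384 N (compression)
  F[3-4] = -1174.2232 N (compression)
  F[3-5] = -1258.2150 N (compression)
  F[4-5] = -2722.7591 N (compression)
  Rx@0 = +2517.8200 N
  Ry@0 = +2185.6498 N
  Ry@4 = +3305.0602 N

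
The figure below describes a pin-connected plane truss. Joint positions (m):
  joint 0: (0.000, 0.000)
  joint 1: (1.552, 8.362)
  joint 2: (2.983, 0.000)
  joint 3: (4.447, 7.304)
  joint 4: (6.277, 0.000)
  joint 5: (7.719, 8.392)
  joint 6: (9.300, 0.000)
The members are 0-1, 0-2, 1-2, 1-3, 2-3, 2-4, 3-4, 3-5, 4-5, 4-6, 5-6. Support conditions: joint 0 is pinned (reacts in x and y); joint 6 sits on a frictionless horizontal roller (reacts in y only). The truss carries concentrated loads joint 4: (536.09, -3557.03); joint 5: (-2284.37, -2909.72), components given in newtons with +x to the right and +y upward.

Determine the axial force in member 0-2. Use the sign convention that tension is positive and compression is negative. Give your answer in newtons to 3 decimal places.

-1059.287

N=7 nodes, M=11 members, R=3 reactions → 2N=14, M+R=14
member 0 (0-1): L=8.5048, (cx,cy)=(0.1825,0.9832)
member 1 (0-2): L=2.9830, (cx,cy)=(1.0000,0.0000)
member 2 (1-2): L=8.4836, (cx,cy)=(0.1687,-0.9857)
member 3 (1-3): L=3.0823, (cx,cy)=(0.9392,-0.3433)
member 4 (2-3): L=7.4493, (cx,cy)=(0.1965,0.9805)
member 5 (2-4): L=3.2940, (cx,cy)=(1.0000,0.0000)
member 6 (3-4): L=7.5298, (cx,cy)=(0.2430,-0.9700)
member 7 (3-5): L=3.4481, (cx,cy)=(0.9489,0.3155)
member 8 (4-5): L=8.5150, (cx,cy)=(0.1693,0.9856)
member 9 (4-6): L=3.0230, (cx,cy)=(1.0000,0.0000)
member 10 (5-6): L=8.5396, (cx,cy)=(0.1851,-0.9827)
solve A·x = −loads:
  F[0-1] = -3775.6130 N (compression)
  F[0-2] = -1059.2872 N (compression)
  F[1-2] = +4289.9371 N (tension)
  F[1-3] = -1503.9943 N (compression)
  F[2-3] = -4312.5704 N (compression)
  F[2-4] = +511.8817 N (tension)
  F[3-4] = +2817.4555 N (tension)
  F[3-5] = -3103.4429 N (compression)
  F[4-5] = +836.1260 N (tension)
  F[4-6] = +518.9370 N (tension)
  F[5-6] = -2802.9908 N (compression)
  Rx@0 = +1748.2800 N
  Ry@0 = +3712.2153 N
  Ry@6 = +2754.5347 N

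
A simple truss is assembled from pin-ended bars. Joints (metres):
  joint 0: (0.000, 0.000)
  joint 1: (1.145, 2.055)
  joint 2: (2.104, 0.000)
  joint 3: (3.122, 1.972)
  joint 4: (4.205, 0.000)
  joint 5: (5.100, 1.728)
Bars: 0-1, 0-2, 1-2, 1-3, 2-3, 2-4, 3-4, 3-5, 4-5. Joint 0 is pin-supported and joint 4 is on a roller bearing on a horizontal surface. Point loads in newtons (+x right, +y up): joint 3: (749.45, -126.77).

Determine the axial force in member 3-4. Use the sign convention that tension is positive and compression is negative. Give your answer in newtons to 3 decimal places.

N=6 nodes, M=9 members, R=3 reactions → 2N=12, M+R=12
member 0 (0-1): L=2.3525, (cx,cy)=(0.4867,0.8736)
member 1 (0-2): L=2.1040, (cx,cy)=(1.0000,0.0000)
member 2 (1-2): L=2.2678, (cx,cy)=(0.4229,-0.9062)
member 3 (1-3): L=1.9787, (cx,cy)=(0.9991,-0.0419)
member 4 (2-3): L=2.2193, (cx,cy)=(0.4587,0.8886)
member 5 (2-4): L=2.1010, (cx,cy)=(1.0000,0.0000)
member 6 (3-4): L=2.2498, (cx,cy)=(0.4814,-0.8765)
member 7 (3-5): L=1.9930, (cx,cy)=(0.9925,-0.1224)
member 8 (4-5): L=1.9460, (cx,cy)=(0.4599,0.8880)
solve A·x = −loads:
  F[0-1] = +364.9644 N (tension)
  F[0-2] = +571.8126 N (tension)
  F[1-2] = -367.2484 N (compression)
  F[1-3] = +333.2347 N (tension)
  F[2-3] = +374.5216 N (tension)
  F[2-4] = +244.7111 N (tension)
  F[3-4] = -508.3609 N (compression)
  F[3-5] = +0.0000 N (tension)
  F[4-5] = -0.0000 N (compression)
  Rx@0 = -749.4500 N
  Ry@0 = -318.8165 N
  Ry@4 = +445.5865 N

-508.361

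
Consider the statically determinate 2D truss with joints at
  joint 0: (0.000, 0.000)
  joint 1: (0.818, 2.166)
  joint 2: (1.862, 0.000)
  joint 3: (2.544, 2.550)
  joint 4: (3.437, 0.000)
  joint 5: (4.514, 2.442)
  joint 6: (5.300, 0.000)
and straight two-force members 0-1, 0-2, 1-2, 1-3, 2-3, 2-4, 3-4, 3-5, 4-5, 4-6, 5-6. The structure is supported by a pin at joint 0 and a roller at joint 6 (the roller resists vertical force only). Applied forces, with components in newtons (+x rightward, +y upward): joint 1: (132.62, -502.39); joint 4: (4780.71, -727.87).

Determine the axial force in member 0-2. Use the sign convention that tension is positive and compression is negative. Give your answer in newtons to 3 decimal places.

5149.933

N=7 nodes, M=11 members, R=3 reactions → 2N=14, M+R=14
member 0 (0-1): L=2.3153, (cx,cy)=(0.3533,0.9355)
member 1 (0-2): L=1.8620, (cx,cy)=(1.0000,0.0000)
member 2 (1-2): L=2.4045, (cx,cy)=(0.4342,-0.9008)
member 3 (1-3): L=1.7682, (cx,cy)=(0.9761,0.2172)
member 4 (2-3): L=2.6396, (cx,cy)=(0.2584,0.9660)
member 5 (2-4): L=1.5750, (cx,cy)=(1.0000,0.0000)
member 6 (3-4): L=2.7018, (cx,cy)=(0.3305,-0.9438)
member 7 (3-5): L=1.9730, (cx,cy)=(0.9985,-0.0547)
member 8 (4-5): L=2.6689, (cx,cy)=(0.4035,0.9150)
member 9 (4-6): L=1.8630, (cx,cy)=(1.0000,0.0000)
member 10 (5-6): L=2.5654, (cx,cy)=(0.3064,-0.9519)
solve A·x = −loads:
  F[0-1] = -669.6939 N (compression)
  F[0-2] = +5149.9327 N (tension)
  F[1-2] = +42.0795 N (tension)
  F[1-3] = -396.9673 N (compression)
  F[2-3] = -39.2384 N (compression)
  F[2-4] = +5178.3412 N (tension)
  F[3-4] = +157.6294 N (tension)
  F[3-5] = -450.4055 N (compression)
  F[4-5] = +632.9185 N (tension)
  F[4-6] = +194.3289 N (tension)
  F[5-6] = -634.2580 N (compression)
  Rx@0 = -4913.3300 N
  Ry@0 = +626.5054 N
  Ry@6 = +603.7546 N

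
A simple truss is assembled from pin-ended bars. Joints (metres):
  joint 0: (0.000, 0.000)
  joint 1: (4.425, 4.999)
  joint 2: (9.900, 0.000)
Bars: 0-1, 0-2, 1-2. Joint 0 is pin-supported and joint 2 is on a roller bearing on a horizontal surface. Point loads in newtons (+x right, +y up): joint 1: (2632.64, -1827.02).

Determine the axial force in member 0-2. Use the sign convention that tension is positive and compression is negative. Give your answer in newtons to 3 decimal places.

N=3 nodes, M=3 members, R=3 reactions → 2N=6, M+R=6
member 0 (0-1): L=6.6761, (cx,cy)=(0.6628,0.7488)
member 1 (0-2): L=9.9000, (cx,cy)=(1.0000,0.0000)
member 2 (1-2): L=7.4139, (cx,cy)=(0.7385,-0.6743)
solve A·x = −loads:
  F[0-1] = +425.9589 N (tension)
  F[0-2] = +2350.3103 N (tension)
  F[1-2] = -3182.6338 N (compression)
  Rx@0 = -2632.6400 N
  Ry@0 = -318.9528 N
  Ry@2 = +2145.9728 N

2350.310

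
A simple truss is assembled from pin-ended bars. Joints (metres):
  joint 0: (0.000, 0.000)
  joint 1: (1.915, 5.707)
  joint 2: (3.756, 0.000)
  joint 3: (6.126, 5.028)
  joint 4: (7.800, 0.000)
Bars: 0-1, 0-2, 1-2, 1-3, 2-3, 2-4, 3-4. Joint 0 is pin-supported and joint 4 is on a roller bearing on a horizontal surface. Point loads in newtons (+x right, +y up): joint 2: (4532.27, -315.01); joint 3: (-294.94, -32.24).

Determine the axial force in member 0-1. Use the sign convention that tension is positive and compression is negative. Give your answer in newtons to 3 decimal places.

N=5 nodes, M=7 members, R=3 reactions → 2N=10, M+R=10
member 0 (0-1): L=6.0197, (cx,cy)=(0.3181,0.9481)
member 1 (0-2): L=3.7560, (cx,cy)=(1.0000,0.0000)
member 2 (1-2): L=5.9966, (cx,cy)=(0.3070,-0.9517)
member 3 (1-3): L=4.2654, (cx,cy)=(0.9872,-0.1592)
member 4 (2-3): L=5.5586, (cx,cy)=(0.4264,0.9045)
member 5 (2-4): L=4.0440, (cx,cy)=(1.0000,0.0000)
member 6 (3-4): L=5.2993, (cx,cy)=(0.3159,-0.9488)
solve A·x = −loads:
  F[0-1] = -380.1092 N (compression)
  F[0-2] = +4358.2507 N (tension)
  F[1-2] = +421.0361 N (tension)
  F[1-3] = -253.4135 N (compression)
  F[2-3] = -94.7356 N (compression)
  F[2-4] = -4.3657 N (compression)
  F[3-4] = +13.8203 N (tension)
  Rx@0 = -4237.3300 N
  Ry@0 = +360.3626 N
  Ry@4 = -13.1126 N

-380.109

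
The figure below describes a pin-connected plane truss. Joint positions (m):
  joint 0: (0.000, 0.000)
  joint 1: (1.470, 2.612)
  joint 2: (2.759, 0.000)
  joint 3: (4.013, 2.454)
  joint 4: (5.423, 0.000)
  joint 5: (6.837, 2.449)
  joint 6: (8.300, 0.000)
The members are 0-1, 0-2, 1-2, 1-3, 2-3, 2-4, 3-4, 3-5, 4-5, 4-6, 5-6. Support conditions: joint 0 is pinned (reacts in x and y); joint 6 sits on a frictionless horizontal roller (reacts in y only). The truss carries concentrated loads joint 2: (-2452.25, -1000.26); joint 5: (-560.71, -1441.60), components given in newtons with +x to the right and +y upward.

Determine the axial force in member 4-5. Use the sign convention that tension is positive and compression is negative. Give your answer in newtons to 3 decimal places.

N=7 nodes, M=11 members, R=3 reactions → 2N=14, M+R=14
member 0 (0-1): L=2.9972, (cx,cy)=(0.4905,0.8715)
member 1 (0-2): L=2.7590, (cx,cy)=(1.0000,0.0000)
member 2 (1-2): L=2.9127, (cx,cy)=(0.4425,-0.8967)
member 3 (1-3): L=2.5479, (cx,cy)=(0.9981,-0.0620)
member 4 (2-3): L=2.7558, (cx,cy)=(0.4550,0.8905)
member 5 (2-4): L=2.6640, (cx,cy)=(1.0000,0.0000)
member 6 (3-4): L=2.8302, (cx,cy)=(0.4982,-0.8671)
member 7 (3-5): L=2.8240, (cx,cy)=(1.0000,-0.0018)
member 8 (4-5): L=2.8279, (cx,cy)=(0.5000,0.8660)
member 9 (4-6): L=2.8770, (cx,cy)=(1.0000,0.0000)
member 10 (5-6): L=2.8527, (cx,cy)=(0.5128,-0.8585)
solve A·x = −loads:
  F[0-1] = -1247.6765 N (compression)
  F[0-2] = -2401.0354 N (compression)
  F[1-2] = +1294.5934 N (tension)
  F[1-3] = -1187.1165 N (compression)
  F[2-3] = -180.4276 N (compression)
  F[2-4] = +706.2226 N (tension)
  F[3-4] = +103.0889 N (tension)
  F[3-5] = -1318.2927 N (compression)
  F[4-5] = -103.2141 N (compression)
  F[4-6] = +809.1896 N (tension)
  F[5-6] = -1577.8438 N (compression)
  Rx@0 = +3012.9600 N
  Ry@0 = +1087.3109 N
  Ry@6 = +1354.5491 N

-103.214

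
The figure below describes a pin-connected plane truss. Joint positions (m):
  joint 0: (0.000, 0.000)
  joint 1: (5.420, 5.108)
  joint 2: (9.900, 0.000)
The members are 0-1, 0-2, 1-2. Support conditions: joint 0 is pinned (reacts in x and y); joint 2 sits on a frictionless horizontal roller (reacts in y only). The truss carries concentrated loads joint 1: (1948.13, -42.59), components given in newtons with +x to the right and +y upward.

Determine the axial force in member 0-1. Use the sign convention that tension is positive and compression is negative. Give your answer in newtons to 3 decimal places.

1437.461

N=3 nodes, M=3 members, R=3 reactions → 2N=6, M+R=6
member 0 (0-1): L=7.4477, (cx,cy)=(0.7277,0.6859)
member 1 (0-2): L=9.9000, (cx,cy)=(1.0000,0.0000)
member 2 (1-2): L=6.7943, (cx,cy)=(0.6594,-0.7518)
solve A·x = −loads:
  F[0-1] = +1437.4612 N (tension)
  F[0-2] = +902.0283 N (tension)
  F[1-2] = -1367.9958 N (compression)
  Rx@0 = -1948.1300 N
  Ry@0 = -985.8833 N
  Ry@2 = +1028.4733 N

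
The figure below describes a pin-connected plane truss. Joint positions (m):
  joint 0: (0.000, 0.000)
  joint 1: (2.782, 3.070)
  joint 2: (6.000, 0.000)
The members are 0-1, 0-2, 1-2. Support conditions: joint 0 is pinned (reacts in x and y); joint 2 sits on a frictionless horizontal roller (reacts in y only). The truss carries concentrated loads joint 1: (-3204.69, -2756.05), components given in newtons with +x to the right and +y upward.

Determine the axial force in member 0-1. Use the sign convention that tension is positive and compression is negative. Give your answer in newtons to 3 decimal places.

N=3 nodes, M=3 members, R=3 reactions → 2N=6, M+R=6
member 0 (0-1): L=4.1430, (cx,cy)=(0.6715,0.7410)
member 1 (0-2): L=6.0000, (cx,cy)=(1.0000,0.0000)
member 2 (1-2): L=4.4475, (cx,cy)=(0.7235,-0.6903)
solve A·x = −loads:
  F[0-1] = -4207.6312 N (compression)
  F[0-2] = -379.2885 N (compression)
  F[1-2] = +524.2053 N (tension)
  Rx@0 = +3204.6900 N
  Ry@0 = +3117.8945 N
  Ry@2 = -361.8445 N

-4207.631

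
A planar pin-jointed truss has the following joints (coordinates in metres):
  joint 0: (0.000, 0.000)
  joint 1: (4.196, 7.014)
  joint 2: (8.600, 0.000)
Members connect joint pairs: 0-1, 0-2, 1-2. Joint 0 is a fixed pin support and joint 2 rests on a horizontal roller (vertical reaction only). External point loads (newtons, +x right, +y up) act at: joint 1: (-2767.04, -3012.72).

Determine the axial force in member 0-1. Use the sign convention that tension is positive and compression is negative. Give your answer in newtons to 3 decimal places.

N=3 nodes, M=3 members, R=3 reactions → 2N=6, M+R=6
member 0 (0-1): L=8.1733, (cx,cy)=(0.5134,0.8582)
member 1 (0-2): L=8.6000, (cx,cy)=(1.0000,0.0000)
member 2 (1-2): L=8.2820, (cx,cy)=(0.5318,-0.8469)
solve A·x = −loads:
  F[0-1] = -4427.5339 N (compression)
  F[0-2] = -494.0336 N (compression)
  F[1-2] = +929.0607 N (tension)
  Rx@0 = +2767.0400 N
  Ry@0 = +3799.5392 N
  Ry@2 = -786.8192 N

-4427.534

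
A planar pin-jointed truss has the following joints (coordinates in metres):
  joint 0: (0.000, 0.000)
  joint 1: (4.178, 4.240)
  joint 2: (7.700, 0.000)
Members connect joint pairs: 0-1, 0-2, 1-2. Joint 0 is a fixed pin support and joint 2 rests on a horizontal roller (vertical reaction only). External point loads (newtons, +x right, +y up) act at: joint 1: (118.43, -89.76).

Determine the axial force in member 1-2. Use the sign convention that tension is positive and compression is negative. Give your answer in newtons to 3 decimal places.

N=3 nodes, M=3 members, R=3 reactions → 2N=6, M+R=6
member 0 (0-1): L=5.9526, (cx,cy)=(0.7019,0.7123)
member 1 (0-2): L=7.7000, (cx,cy)=(1.0000,0.0000)
member 2 (1-2): L=5.5120, (cx,cy)=(0.6390,-0.7692)
solve A·x = −loads:
  F[0-1] = +33.9142 N (tension)
  F[0-2] = +94.6263 N (tension)
  F[1-2] = -148.0919 N (compression)
  Rx@0 = -118.4300 N
  Ry@0 = -24.1569 N
  Ry@2 = +113.9169 N

-148.092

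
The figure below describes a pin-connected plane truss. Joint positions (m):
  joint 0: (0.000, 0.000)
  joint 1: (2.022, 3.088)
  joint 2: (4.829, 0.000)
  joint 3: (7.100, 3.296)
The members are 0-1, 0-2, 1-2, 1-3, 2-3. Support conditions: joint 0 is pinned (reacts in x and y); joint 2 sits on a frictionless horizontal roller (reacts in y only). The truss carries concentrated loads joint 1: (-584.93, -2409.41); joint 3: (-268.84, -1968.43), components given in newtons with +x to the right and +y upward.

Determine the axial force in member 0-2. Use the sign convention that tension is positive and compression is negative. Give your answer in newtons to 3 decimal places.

N=4 nodes, M=5 members, R=3 reactions → 2N=8, M+R=8
member 0 (0-1): L=3.6911, (cx,cy)=(0.5478,0.8366)
member 1 (0-2): L=4.8290, (cx,cy)=(1.0000,0.0000)
member 2 (1-2): L=4.1731, (cx,cy)=(0.6726,-0.7400)
member 3 (1-3): L=5.0823, (cx,cy)=(0.9992,0.0409)
member 4 (2-3): L=4.0026, (cx,cy)=(0.5674,0.8235)
solve A·x = −loads:
  F[0-1] = -1233.9857 N (compression)
  F[0-2] = -177.7877 N (compression)
  F[1-2] = -1799.0030 N (compression)
  F[1-3] = +1119.9621 N (tension)
  F[2-3] = -2446.1060 N (compression)
  Rx@0 = +853.7700 N
  Ry@0 = +1032.3607 N
  Ry@2 = +3345.4793 N

-177.788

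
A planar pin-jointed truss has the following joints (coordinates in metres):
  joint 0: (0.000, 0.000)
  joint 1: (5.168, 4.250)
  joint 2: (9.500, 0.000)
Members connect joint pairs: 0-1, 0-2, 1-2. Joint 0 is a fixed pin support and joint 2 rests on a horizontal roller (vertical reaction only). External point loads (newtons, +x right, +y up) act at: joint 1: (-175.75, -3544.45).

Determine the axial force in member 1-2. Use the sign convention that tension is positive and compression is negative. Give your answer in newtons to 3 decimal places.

-2641.021

N=3 nodes, M=3 members, R=3 reactions → 2N=6, M+R=6
member 0 (0-1): L=6.6911, (cx,cy)=(0.7724,0.6352)
member 1 (0-2): L=9.5000, (cx,cy)=(1.0000,0.0000)
member 2 (1-2): L=6.0687, (cx,cy)=(0.7138,-0.7003)
solve A·x = −loads:
  F[0-1] = -2668.3987 N (compression)
  F[0-2] = +1885.2413 N (tension)
  F[1-2] = -2641.0209 N (compression)
  Rx@0 = +175.7500 N
  Ry@0 = +1694.8942 N
  Ry@2 = +1849.5558 N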